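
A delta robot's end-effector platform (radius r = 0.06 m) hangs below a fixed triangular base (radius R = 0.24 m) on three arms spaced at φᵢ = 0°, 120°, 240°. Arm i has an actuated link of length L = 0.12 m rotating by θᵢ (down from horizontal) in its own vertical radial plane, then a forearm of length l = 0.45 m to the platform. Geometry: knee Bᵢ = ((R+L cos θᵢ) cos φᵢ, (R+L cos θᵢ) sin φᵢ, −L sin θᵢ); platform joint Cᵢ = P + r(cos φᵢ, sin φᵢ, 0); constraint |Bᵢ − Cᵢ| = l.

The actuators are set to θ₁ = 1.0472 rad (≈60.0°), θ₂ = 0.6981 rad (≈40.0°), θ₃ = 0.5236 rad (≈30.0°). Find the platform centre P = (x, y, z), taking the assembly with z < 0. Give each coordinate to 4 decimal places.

(-0.0588, -0.0194, -0.4399)

arm 1 at φ=0.0°: (R−r)+L cos θ1 = 0.2400;  centre 1 = (0.2400, 0.0000, -0.1039)
φ2=120.0°: virtual centre (-0.1360, 0.2355, -0.0771), radius l
arm 3 at φ=240.0°: (R−r)+L cos θ3 = 0.2839;  centre 3 = (-0.1420, -0.2459, -0.0600)
|centre ₂|²−|centre ₁|² = 0.0115;  |centre ₃|²−|centre ₁|² = 0.0158
plane₁₂: -0.7519x+0.4710y+0.0536z = 0.0115
Cramer: x(z) = -0.0180+0.0928z;  y(z) = -0.0043+0.0344z
sphere 1 gives Az²+Bz+C=0 with A=1.0098, B=0.1597, C=-0.1251;  B²−4AC=0.5310;  roots -0.4399, 0.2817;  negative root z = -0.4399
x = -0.0588, y = -0.0194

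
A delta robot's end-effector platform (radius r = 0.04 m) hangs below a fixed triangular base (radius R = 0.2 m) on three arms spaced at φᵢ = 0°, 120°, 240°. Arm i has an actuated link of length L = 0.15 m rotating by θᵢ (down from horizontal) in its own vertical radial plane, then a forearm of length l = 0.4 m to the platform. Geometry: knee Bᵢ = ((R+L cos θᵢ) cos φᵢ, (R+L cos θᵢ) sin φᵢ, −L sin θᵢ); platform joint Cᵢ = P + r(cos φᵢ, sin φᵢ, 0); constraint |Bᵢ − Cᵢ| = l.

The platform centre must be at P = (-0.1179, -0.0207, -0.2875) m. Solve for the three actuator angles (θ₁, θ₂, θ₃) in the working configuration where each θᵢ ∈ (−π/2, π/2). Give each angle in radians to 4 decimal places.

φ1=0.0° → target in arm frame (-0.1179, -0.0207)
  A=0.2779, B=-0.2875, C=(l²−L²−A²−y'²−z²)/(2L)=-0.0760
  γ=atan2(-0.2875,0.2779)=-0.8024;  ψ=arccos(-0.1902)=1.7621;  θ1=γ+ψ≈0.9598
rotate P by −φ2: (0.0410, 0.1125, -0.2875)
  A=0.1190, B=-0.2875, C=(l²−L²−A²−y'²−z²)/(2L)=0.0935
  √(A²+B²)=0.3111;  θ2 = -1.1784+1.2657 ≈ 0.0872
rotate P by −φ3: (0.0769, -0.0918, -0.2875)
  A cos θ + B sin θ = C:  0.0831·cos θ + -0.2875·sin θ = 0.1317
  θ3 = atan2(B,A) + arccos(C/0.2993) = -0.1743

θ₁ = 0.9598, θ₂ = 0.0872, θ₃ = -0.1743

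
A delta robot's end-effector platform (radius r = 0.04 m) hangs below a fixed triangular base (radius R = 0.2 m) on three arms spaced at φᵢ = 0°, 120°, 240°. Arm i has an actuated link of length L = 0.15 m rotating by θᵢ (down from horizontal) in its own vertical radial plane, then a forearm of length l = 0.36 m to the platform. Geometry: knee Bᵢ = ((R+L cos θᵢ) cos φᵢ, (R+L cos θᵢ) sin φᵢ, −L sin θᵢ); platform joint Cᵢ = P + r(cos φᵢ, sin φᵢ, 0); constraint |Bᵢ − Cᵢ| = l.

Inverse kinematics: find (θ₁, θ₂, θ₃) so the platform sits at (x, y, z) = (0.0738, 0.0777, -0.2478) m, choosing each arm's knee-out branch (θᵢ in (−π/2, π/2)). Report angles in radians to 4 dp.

θ₁ = -0.0871, θ₂ = 0.2616, θ₃ = 1.0470

rotate P by −φ1: (0.0738, 0.0777, -0.2478)
  e−x'=0.0862;  (l²−L²−(e−x')²−y'²−z²)/2L = 0.1074
  θ1 = atan2(B,A) + arccos(C/0.2624) = -0.0871
arm 2 (φ=120.0°): x'=0.0304, y'=-0.1028
  e−x'=0.1296;  (l²−L²−(e−x')²−y'²−z²)/2L = 0.0611
  γ=atan2(-0.2478,0.1296)=-1.0889;  ψ=arccos(0.2186)=1.3505;  θ2=γ+ψ≈0.2616
φ3=240.0° → target in arm frame (-0.1042, 0.0251)
  A=0.2642, B=-0.2478, C=(l²−L²−A²−y'²−z²)/(2L)=-0.0824
  θ3 = atan2(B,A) + arccos(C/0.3622) = 1.0470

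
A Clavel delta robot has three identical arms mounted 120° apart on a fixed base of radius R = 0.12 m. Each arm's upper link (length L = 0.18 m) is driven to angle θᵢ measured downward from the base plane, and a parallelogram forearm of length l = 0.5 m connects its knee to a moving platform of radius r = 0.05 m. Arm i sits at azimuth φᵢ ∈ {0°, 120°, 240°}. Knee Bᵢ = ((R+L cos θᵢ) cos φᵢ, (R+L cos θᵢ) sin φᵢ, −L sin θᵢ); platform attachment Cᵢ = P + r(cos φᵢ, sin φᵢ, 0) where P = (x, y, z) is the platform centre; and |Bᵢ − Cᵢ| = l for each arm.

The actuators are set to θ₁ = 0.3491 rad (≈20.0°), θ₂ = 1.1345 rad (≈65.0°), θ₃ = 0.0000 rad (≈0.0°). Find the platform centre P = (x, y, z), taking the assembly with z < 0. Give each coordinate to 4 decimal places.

(0.0690, -0.2503, -0.4596)

φ1=0.0°: virtual centre (0.2391, 0.0000, -0.0616), radius l
φ2=120.0°: virtual centre (-0.0730, 0.1265, -0.1631), radius l
φ3=240.0°: virtual centre (-0.1250, -0.2165, 0.0000), radius l
|S₂|²−|S₁|² = -0.0130;  |S₃|²−|S₁|² = 0.0015
linear system: -0.6244x+0.2530y = -0.0130−-0.2031z; -0.7283x+-0.4330y = 0.0015−0.1231z
Cramer: x(z) = 0.0116-0.1250z;  y(z) = -0.0230+0.4946z
into |P−S₁|² = l²: 1.2602z² + 0.1573z + -0.1939 = 0;  Δ = 1.0021;  z = -0.4596 or 0.3348 → z<0 root = -0.4596
x = 0.0690, y = -0.2503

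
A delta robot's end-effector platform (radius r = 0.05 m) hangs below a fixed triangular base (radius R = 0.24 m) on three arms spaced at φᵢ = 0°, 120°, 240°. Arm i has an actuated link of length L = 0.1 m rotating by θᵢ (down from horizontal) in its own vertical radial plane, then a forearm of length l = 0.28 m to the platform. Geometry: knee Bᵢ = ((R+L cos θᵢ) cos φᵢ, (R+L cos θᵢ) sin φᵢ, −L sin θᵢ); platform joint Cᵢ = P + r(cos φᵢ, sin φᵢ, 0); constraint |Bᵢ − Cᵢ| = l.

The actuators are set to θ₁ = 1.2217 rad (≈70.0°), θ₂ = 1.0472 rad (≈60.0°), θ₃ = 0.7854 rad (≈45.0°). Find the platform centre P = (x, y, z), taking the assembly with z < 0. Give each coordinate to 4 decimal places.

(-0.0236, -0.0167, -0.2233)

φ1=0.0°: virtual centre (0.2242, 0.0000, -0.0940), radius l
centre 2 = (0.2400·cos120.0°, 0.2400·sin120.0°, -0.0866) = (-0.1200, 0.2078, -0.0866)
φ3=240.0°: virtual centre (-0.1304, -0.2258, -0.0707), radius l
|centre ₂|²−|centre ₁|² = 0.0060;  |centre ₃|²−|centre ₁|² = 0.0139
plane₁₂: -0.6884x+0.4157y+0.0147z = 0.0060
Cramer: x(z) = -0.0140+0.0429z;  y(z) = -0.0087+0.0356z
sphere 1 gives Az²+Bz+C=0 with A=1.0031, B=0.1669, C=-0.0128;  B²−4AC=0.0790;  roots -0.2233, 0.0569;  negative root z = -0.2233
x = -0.0236, y = -0.0167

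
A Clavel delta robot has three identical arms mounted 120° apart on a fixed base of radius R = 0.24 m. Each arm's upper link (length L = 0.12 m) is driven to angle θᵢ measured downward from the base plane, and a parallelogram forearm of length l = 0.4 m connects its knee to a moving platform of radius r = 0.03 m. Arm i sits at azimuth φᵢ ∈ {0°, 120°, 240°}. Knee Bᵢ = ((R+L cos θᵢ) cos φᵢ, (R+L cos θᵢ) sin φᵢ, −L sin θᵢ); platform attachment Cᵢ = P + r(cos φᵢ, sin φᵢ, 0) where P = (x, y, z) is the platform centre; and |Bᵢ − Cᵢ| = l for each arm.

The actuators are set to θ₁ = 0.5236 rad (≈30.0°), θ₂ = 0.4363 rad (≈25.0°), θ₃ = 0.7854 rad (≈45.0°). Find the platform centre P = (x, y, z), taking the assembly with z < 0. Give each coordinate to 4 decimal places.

(0.0091, 0.0300, -0.3173)

φ1=0.0°: virtual centre (0.3139, 0.0000, -0.0600), radius l
centre 2 = (0.3188·cos120.0°, 0.3188·sin120.0°, -0.0507) = (-0.1594, 0.2761, -0.0507)
φ3=240.0°: virtual centre (-0.1474, -0.2553, -0.0849), radius l
|centre ₂|²−|centre ₁|² = 0.0020;  |centre ₃|²−|centre ₁|² = -0.0080
linear system: -0.9466x+0.5521y = 0.0020−0.0186z; -0.9227x+-0.5107y = -0.0080−-0.0497z
Cramer: x(z) = 0.0034-0.0181z;  y(z) = 0.0095-0.0647z
into |P−centre ₁|² = l²: 1.0045z² + 0.1300z + -0.0599 = 0;  Δ = 0.2575;  z = -0.3173 or 0.1879 → z<0 root = -0.3173
x = 0.0091, y = 0.0300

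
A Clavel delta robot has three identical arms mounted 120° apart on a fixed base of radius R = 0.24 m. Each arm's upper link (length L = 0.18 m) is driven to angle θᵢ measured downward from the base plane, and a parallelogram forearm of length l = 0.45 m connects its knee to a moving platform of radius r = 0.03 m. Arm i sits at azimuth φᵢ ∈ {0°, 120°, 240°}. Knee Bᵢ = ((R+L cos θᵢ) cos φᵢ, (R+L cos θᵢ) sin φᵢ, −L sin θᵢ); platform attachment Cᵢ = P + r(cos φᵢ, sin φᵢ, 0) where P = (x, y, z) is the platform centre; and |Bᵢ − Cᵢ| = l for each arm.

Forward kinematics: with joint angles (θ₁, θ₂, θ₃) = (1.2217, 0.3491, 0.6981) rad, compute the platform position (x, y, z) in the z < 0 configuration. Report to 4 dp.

S1 = (0.2716·cos0.0°, 0.2716·sin0.0°, -0.1691) = (0.2716, 0.0000, -0.1691)
S2 = (0.3791·cos120.0°, 0.3791·sin120.0°, -0.0616) = (-0.1896, 0.3283, -0.0616)
arm 3 at φ=240.0°: ρ3 = 0.3479;  S3 = (-0.1739, -0.3013, -0.1157)
|S₂|²−|S₁|² = 0.0452;  |S₃|²−|S₁|² = 0.0321
[-0.9223 0.6567 0.2151]·P = 0.0452;  [-0.8910 -0.6026 0.1069]·P = 0.0321
det = 1.1409;  x = -0.0423+0.1752z,  y = 0.0094+-0.0816z
sphere 1 gives Az²+Bz+C=0 with A=1.0373, B=0.2268, C=-0.0753;  B²−4AC=0.3638;  roots -0.4000, 0.1814;  negative root z = -0.4000
x = -0.1124, y = 0.0420

(-0.1124, 0.0420, -0.4000)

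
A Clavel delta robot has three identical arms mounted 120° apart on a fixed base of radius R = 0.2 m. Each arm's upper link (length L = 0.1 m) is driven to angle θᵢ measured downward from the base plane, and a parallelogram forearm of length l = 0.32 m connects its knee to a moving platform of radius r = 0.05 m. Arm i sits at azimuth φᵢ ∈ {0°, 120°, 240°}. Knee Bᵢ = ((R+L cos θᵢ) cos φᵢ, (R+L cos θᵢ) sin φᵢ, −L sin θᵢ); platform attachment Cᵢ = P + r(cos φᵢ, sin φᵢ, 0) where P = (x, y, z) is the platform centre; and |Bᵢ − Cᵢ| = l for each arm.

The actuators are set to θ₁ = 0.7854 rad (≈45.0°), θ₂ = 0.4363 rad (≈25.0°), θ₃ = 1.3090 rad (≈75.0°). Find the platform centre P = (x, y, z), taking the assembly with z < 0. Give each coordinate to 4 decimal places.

(0.0109, 0.0732, -0.3009)

S1 = (0.2207·cos0.0°, 0.2207·sin0.0°, -0.0707) = (0.2207, 0.0000, -0.0707)
φ2=120.0°: virtual centre (-0.1203, 0.2084, -0.0423), radius l
arm 3 at φ=240.0°: ρ3 = 0.1759;  S3 = (-0.0879, -0.1523, -0.0966)
subtract pairs → two planes through P
[-0.6821 0.4168 0.0569]·P = 0.0060;  [-0.6173 -0.3046 -0.0518]·P = -0.0134
Cramer: x(z) = 0.0081-0.0091z;  y(z) = 0.0277-0.1514z
sphere 1 gives Az²+Bz+C=0 with A=1.0230, B=0.1369, C=-0.0514;  B²−4AC=0.2293;  roots -0.3009, 0.1671;  negative root z = -0.3009
x = 0.0109, y = 0.0732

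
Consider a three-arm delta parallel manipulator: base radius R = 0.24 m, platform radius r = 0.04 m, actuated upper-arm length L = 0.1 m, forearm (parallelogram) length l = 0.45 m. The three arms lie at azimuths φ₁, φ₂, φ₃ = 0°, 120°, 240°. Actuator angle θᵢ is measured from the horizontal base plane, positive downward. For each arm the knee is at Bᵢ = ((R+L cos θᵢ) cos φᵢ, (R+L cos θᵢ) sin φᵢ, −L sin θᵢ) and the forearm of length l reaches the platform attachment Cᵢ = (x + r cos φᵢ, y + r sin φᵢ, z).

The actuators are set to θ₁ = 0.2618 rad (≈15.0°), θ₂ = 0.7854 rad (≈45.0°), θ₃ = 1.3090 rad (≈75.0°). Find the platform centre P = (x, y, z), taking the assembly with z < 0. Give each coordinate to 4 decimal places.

(0.0828, 0.0504, -0.4186)

O1 = (0.2966·cos0.0°, 0.2966·sin0.0°, -0.0259) = (0.2966, 0.0000, -0.0259)
arm 2 at φ=120.0°: e+L cos θ2 = 0.2707;  O2 = (-0.1354, 0.2344, -0.0707)
φ3=240.0°: virtual centre (-0.1129, -0.1956, -0.0966), radius l
|O₂|²−|O₁|² = -0.0104;  |O₃|²−|O₁|² = -0.0283
plane₁₂: -0.8639x+0.4689y+-0.0897z = -0.0104
Cramer: x(z) = 0.0240-0.1404z;  y(z) = 0.0221-0.0675z
sphere 1 gives Az²+Bz+C=0 with A=1.0243, B=0.1253, C=-0.1270;  B²−4AC=0.5361;  roots -0.4186, 0.2962;  negative root z = -0.4186
x = 0.0828, y = 0.0504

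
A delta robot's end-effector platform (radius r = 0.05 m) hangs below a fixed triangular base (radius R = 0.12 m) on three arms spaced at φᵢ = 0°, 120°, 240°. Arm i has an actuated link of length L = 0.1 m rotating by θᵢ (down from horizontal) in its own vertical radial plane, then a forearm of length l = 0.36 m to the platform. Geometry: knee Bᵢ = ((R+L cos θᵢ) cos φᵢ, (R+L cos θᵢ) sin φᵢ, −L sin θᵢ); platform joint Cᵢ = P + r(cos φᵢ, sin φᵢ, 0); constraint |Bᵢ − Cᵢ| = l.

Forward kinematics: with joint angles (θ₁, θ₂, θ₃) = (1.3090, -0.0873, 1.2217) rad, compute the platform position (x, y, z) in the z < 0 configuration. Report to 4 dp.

arm 1 at φ=0.0°: ρ1 = 0.0959;  O1 = (0.0959, 0.0000, -0.0966)
O2 = (0.1696·cos120.0°, 0.1696·sin120.0°, 0.0087) = (-0.0848, 0.1469, 0.0087)
φ3=240.0°: virtual centre (-0.0521, -0.0902, -0.0940), radius l
eliminate P² terms by subtracting sphere 1 from 2 and 3
linear system: -0.3614x+0.2938y = 0.0103−0.2106z; -0.2960x+-0.1805y = 0.0012−0.0052z
det = 0.1522;  x = -0.0145+0.2599z,  y = 0.0173+-0.3972z
quadratic in z: (1.2253)z²+(0.1221)z+(-0.1078)=0, √Δ=0.7370 → z ∈ {-0.3505, 0.2509}; z = -0.3505 (taking z<0)
x = -0.1056, y = 0.1565

(-0.1056, 0.1565, -0.3505)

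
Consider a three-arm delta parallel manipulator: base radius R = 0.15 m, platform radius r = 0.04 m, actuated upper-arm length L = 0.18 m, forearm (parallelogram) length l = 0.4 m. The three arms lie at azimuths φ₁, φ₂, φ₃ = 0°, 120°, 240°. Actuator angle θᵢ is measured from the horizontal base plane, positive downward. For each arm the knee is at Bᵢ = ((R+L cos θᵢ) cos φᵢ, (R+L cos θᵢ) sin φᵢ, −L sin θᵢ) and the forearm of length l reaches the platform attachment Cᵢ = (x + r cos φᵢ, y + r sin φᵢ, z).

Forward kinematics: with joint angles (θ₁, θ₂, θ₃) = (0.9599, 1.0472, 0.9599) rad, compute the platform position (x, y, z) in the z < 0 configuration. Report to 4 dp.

(0.0091, -0.0158, -0.4911)

centre 1 = (0.2132·cos0.0°, 0.2132·sin0.0°, -0.1474) = (0.2132, 0.0000, -0.1474)
centre 2 = (0.2000·cos120.0°, 0.2000·sin120.0°, -0.1559) = (-0.1000, 0.1732, -0.1559)
φ3=240.0°: virtual centre (-0.1066, -0.1847, -0.1474), radius l
|centre ₂|²−|centre ₁|² = -0.0029;  |centre ₃|²−|centre ₁|² = 0.0000
linear system: -0.6265x+0.3464y = -0.0029−-0.0169z; -0.6397x+-0.3694y = 0.0000−0.0000z
det = 0.4530;  x = 0.0024+-0.0138z,  y = -0.0041+0.0238z
quadratic in z: (1.0008)z²+(0.3005)z+(-0.0938)=0, √Δ=0.6824 → z ∈ {-0.4911, 0.1908}; z = -0.4911 (taking z<0)
x = 0.0091, y = -0.0158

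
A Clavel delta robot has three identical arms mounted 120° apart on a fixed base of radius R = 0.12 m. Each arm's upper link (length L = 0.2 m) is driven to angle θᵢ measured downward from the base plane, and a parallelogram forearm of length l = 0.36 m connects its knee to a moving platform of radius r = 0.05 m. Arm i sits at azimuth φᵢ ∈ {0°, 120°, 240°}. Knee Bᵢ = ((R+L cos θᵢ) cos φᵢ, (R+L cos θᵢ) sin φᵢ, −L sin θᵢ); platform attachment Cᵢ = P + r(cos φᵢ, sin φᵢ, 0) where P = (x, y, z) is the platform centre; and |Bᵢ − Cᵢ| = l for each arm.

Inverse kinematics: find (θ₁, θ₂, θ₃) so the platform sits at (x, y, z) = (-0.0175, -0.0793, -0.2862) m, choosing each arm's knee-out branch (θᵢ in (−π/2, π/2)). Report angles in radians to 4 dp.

θ₁ = 0.3490, θ₂ = 0.5233, θ₃ = -0.0874

φ1=0.0° → target in arm frame (-0.0175, -0.0793)
  A=0.0875, B=-0.2862, C=(l²−L²−A²−y'²−z²)/(2L)=-0.0156
  θ1 = atan2(B,A) + arccos(C/0.2993) = 0.3490
φ2=120.0° → target in arm frame (-0.0599, 0.0548)
  A=0.1299, B=-0.2862, C=(l²−L²−A²−y'²−z²)/(2L)=-0.0305
  γ=atan2(-0.2862,0.1299)=-1.1446;  ψ=arccos(-0.0970)=1.6679;  θ2=γ+ψ≈0.5233
φ3=240.0° → target in arm frame (0.0774, 0.0245)
  A cos θ + B sin θ = C:  -0.0074·cos θ + -0.2862·sin θ = 0.0176
  √(A²+B²)=0.2863;  θ3 = -1.5967+1.5093 ≈ -0.0874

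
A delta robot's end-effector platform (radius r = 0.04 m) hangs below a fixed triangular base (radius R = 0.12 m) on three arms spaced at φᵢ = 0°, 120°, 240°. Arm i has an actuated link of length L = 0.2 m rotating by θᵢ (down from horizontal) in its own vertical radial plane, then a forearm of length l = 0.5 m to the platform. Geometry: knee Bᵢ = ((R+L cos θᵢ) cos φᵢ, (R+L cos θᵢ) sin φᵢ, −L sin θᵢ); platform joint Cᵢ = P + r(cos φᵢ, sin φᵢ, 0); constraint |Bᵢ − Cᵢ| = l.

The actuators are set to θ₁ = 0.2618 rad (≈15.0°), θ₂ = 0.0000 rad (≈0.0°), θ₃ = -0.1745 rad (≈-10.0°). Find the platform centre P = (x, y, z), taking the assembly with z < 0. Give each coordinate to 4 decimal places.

arm 1 at φ=0.0°: (R−r)+L cos θ1 = 0.2732;  centre 1 = (0.2732, 0.0000, -0.0518)
arm 2 at φ=120.0°: (R−r)+L cos θ2 = 0.2800;  centre 2 = (-0.1400, 0.2425, 0.0000)
arm 3 at φ=240.0°: (R−r)+L cos θ3 = 0.2770;  centre 3 = (-0.1385, -0.2399, 0.0347)
|centre ₂|²−|centre ₁|² = 0.0011;  |centre ₃|²−|centre ₁|² = 0.0006
[-0.8264 0.4850 0.1035]·P = 0.0011;  [-0.8233 -0.4797 0.1730]·P = 0.0006
det = 0.7957;  x = -0.0010+0.1678z,  y = 0.0005+0.0725z
sphere 1 gives Az²+Bz+C=0 with A=1.0334, B=0.0116, C=-0.1721;  B²−4AC=0.7117;  roots -0.4137, 0.4026;  negative root z = -0.4137
x = -0.0705, y = -0.0295

(-0.0705, -0.0295, -0.4137)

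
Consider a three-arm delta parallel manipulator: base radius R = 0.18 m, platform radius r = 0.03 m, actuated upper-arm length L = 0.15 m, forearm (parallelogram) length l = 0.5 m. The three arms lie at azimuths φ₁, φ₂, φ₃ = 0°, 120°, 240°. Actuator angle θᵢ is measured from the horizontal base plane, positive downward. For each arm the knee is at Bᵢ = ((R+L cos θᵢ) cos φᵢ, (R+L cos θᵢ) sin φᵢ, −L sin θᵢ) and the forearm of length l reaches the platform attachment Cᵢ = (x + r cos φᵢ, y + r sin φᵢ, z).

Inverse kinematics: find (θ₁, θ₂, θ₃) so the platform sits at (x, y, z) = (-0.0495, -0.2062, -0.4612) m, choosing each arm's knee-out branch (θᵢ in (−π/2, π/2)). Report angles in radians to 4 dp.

θ₁ = 0.8727, θ₂ = 1.2216, θ₃ = -0.1749

arm 1 (φ=0.0°): x'=-0.0495, y'=-0.2062
  A=0.1995, B=-0.4612, C=(l²−L²−A²−y'²−z²)/(2L)=-0.2251
  θ1 = atan2(B,A) + arccos(C/0.5025) = 0.8727
arm 2 (φ=120.0°): x'=-0.1538, y'=0.1460
  e−x'=0.3038;  (l²−L²−(e−x')²−y'²−z²)/2L = -0.3294
  √(A²+B²)=0.5523;  θ2 = -0.9883+2.2099 ≈ 1.2216
arm 3 (φ=240.0°): x'=0.2033, y'=0.0602
  e−x'=-0.0533;  (l²−L²−(e−x')²−y'²−z²)/2L = 0.0277
  γ=atan2(-0.4612,-0.0533)=-1.6859;  ψ=arccos(0.0598)=1.5110;  θ3=γ+ψ≈-0.1749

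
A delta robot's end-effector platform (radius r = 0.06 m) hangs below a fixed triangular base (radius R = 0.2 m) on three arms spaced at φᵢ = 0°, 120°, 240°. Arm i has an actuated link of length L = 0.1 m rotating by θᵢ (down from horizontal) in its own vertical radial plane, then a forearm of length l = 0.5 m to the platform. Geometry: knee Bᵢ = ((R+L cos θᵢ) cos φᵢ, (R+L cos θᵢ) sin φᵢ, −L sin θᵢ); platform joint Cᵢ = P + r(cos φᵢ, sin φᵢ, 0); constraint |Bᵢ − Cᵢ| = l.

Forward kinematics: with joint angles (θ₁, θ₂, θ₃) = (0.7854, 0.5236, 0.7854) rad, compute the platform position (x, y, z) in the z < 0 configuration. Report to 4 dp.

arm 1 at φ=0.0°: e+L cos θ1 = 0.2107;  S1 = (0.2107, 0.0000, -0.0707)
arm 2 at φ=120.0°: e+L cos θ2 = 0.2266;  S2 = (-0.1133, 0.1962, -0.0500)
arm 3 at φ=240.0°: e+L cos θ3 = 0.2107;  S3 = (-0.1054, -0.1825, -0.0707)
eliminate P² terms by subtracting sphere 1 from 2 and 3
[-0.6480 0.3925 0.0414]·P = 0.0044;  [-0.6321 -0.3650 0.0000]·P = 0.0000
Cramer: x(z) = -0.0034+0.0312z;  y(z) = 0.0058-0.0540z
into |P−S₁|² = l²: 1.0039z² + 0.1274z + -0.1991 = 0;  Δ = 0.8159;  z = -0.5134 or 0.3864 → z<0 root = -0.5134
x = -0.0194, y = 0.0335

(-0.0194, 0.0335, -0.5134)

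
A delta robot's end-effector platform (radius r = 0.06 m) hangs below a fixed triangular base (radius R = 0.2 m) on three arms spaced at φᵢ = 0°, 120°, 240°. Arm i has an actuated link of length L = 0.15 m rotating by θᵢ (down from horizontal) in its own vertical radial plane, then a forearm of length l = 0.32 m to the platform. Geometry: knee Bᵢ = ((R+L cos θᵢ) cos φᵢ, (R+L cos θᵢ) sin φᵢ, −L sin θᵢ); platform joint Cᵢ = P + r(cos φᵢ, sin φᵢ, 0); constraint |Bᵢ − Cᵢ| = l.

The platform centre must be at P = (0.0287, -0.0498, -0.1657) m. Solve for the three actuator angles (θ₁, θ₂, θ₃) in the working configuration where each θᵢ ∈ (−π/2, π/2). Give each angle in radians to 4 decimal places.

θ₁ = -0.0868, θ₂ = 0.6979, θ₃ = -0.0878

φ1=0.0° → target in arm frame (0.0287, -0.0498)
  A cos θ + B sin θ = C:  0.1113·cos θ + -0.1657·sin θ = 0.1253
  θ1 = atan2(B,A) + arccos(C/0.1996) = -0.0868
rotate P by −φ2: (-0.0575, 0.0000, -0.1657)
  e−x'=0.1975;  (l²−L²−(e−x')²−y'²−z²)/2L = 0.0448
  √(A²+B²)=0.2578;  θ2 = -0.6981+1.3960 ≈ 0.6979
φ3=240.0° → target in arm frame (0.0288, 0.0498)
  e−x'=0.1112;  (l²−L²−(e−x')²−y'²−z²)/2L = 0.1253
  γ=atan2(-0.1657,0.1112)=-0.9796;  ψ=arccos(0.6280)=0.8918;  θ3=γ+ψ≈-0.0878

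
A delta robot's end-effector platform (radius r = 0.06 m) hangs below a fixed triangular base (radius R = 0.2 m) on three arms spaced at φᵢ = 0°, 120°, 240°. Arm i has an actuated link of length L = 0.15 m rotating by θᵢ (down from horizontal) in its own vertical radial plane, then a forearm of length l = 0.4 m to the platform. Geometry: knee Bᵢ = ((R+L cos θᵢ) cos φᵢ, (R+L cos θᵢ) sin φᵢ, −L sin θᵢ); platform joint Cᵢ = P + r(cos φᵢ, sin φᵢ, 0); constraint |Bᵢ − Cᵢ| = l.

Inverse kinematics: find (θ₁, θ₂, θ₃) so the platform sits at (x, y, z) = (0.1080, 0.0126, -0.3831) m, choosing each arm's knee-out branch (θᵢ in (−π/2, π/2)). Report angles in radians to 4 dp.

arm 1 (φ=0.0°): x'=0.1080, y'=0.0126
  e−x'=0.0320;  (l²−L²−(e−x')²−y'²−z²)/2L = -0.0348
  θ1 = atan2(B,A) + arccos(C/0.3844) = 0.1741
rotate P by −φ2: (-0.0431, -0.0998, -0.3831)
  e−x'=0.1831;  (l²−L²−(e−x')²−y'²−z²)/2L = -0.1758
  γ=atan2(-0.3831,0.1831)=-1.1250;  ψ=arccos(-0.4141)=1.9978;  θ2=γ+ψ≈0.8728
rotate P by −φ3: (-0.0649, 0.0872, -0.3831)
  e−x'=0.2049;  (l²−L²−(e−x')²−y'²−z²)/2L = -0.1962
  γ=atan2(-0.3831,0.2049)=-1.0796;  ψ=arccos(-0.4516)=2.0394;  θ3=γ+ψ≈0.9597

θ₁ = 0.1741, θ₂ = 0.8728, θ₃ = 0.9597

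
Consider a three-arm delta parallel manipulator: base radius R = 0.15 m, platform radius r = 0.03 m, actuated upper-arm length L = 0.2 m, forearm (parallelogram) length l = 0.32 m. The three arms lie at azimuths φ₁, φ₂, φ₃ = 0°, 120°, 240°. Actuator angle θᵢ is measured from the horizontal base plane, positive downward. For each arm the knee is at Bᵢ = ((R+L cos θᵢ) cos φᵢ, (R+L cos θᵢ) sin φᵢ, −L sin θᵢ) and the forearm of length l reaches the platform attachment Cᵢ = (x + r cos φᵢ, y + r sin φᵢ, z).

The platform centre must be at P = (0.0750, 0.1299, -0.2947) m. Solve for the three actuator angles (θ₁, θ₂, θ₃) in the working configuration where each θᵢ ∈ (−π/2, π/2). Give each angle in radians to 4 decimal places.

θ₁ = 0.5236, θ₂ = 0.5236, θ₃ = 1.3963

rotate P by −φ1: (0.0750, 0.1299, -0.2947)
  A=0.0450, B=-0.2947, C=(l²−L²−A²−y'²−z²)/(2L)=-0.1084
  √(A²+B²)=0.2981;  θ1 = -1.4193+1.9428 ≈ 0.5236
rotate P by −φ2: (0.0750, -0.1299, -0.2947)
  e−x'=0.0450;  (l²−L²−(e−x')²−y'²−z²)/2L = -0.1084
  γ=atan2(-0.2947,0.0450)=-1.4193;  ψ=arccos(-0.3635)=1.9428;  θ2=γ+ψ≈0.5236
φ3=240.0° → target in arm frame (-0.1500, 0.0000)
  A cos θ + B sin θ = C:  0.2700·cos θ + -0.2947·sin θ = -0.2434
  θ3 = atan2(B,A) + arccos(C/0.3997) = 1.3963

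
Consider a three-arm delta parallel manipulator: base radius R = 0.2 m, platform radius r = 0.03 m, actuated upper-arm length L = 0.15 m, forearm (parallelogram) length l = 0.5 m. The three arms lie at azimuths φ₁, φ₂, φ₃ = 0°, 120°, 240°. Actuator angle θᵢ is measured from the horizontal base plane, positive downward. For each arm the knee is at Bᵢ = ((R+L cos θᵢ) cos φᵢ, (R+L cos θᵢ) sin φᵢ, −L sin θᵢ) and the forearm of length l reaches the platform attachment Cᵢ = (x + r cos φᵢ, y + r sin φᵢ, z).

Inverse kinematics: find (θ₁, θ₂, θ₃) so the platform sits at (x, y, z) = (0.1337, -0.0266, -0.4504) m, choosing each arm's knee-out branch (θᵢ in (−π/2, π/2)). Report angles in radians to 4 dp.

φ1=0.0° → target in arm frame (0.1337, -0.0266)
  e−x'=0.0363;  (l²−L²−(e−x')²−y'²−z²)/2L = 0.0754
  θ1 = atan2(B,A) + arccos(C/0.4519) = -0.0872
φ2=120.0° → target in arm frame (-0.0899, -0.1025)
  A=0.2599, B=-0.4504, C=(l²−L²−A²−y'²−z²)/(2L)=-0.1780
  √(A²+B²)=0.5200;  θ2 = -1.0475+1.9202 ≈ 0.8727
φ3=240.0° → target in arm frame (-0.0438, 0.1291)
  A=0.2138, B=-0.4504, C=(l²−L²−A²−y'²−z²)/(2L)=-0.1258
  √(A²+B²)=0.4986;  θ3 = -1.1276+1.8259 ≈ 0.6983

θ₁ = -0.0872, θ₂ = 0.8727, θ₃ = 0.6983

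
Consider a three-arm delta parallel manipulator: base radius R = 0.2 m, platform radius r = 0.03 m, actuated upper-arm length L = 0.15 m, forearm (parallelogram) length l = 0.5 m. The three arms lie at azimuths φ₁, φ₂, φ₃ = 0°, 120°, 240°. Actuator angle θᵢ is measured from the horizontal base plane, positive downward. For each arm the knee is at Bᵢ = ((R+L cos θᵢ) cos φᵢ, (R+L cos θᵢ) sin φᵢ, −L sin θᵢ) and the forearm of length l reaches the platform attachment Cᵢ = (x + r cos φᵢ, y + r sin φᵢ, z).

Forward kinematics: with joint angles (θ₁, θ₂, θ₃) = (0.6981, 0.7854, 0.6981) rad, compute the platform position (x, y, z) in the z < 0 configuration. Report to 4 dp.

(0.0077, -0.0133, -0.5123)

S1 = (0.2849·cos0.0°, 0.2849·sin0.0°, -0.0964) = (0.2849, 0.0000, -0.0964)
φ2=120.0°: virtual centre (-0.1380, 0.2391, -0.1061), radius l
φ3=240.0°: virtual centre (-0.1425, -0.2467, -0.0964), radius l
subtract pairs → two planes through P
[-0.8459 0.4782 -0.0193]·P = -0.0030;  [-0.8547 -0.4935 0.0000]·P = 0.0000
det = 0.8261;  x = 0.0018+-0.0115z,  y = -0.0031+0.0200z
into |P−S₁|² = l²: 1.0005z² + 0.1992z + -0.1605 = 0;  Δ = 0.6822;  z = -0.5123 or 0.3132 → z<0 root = -0.5123
x = 0.0077, y = -0.0133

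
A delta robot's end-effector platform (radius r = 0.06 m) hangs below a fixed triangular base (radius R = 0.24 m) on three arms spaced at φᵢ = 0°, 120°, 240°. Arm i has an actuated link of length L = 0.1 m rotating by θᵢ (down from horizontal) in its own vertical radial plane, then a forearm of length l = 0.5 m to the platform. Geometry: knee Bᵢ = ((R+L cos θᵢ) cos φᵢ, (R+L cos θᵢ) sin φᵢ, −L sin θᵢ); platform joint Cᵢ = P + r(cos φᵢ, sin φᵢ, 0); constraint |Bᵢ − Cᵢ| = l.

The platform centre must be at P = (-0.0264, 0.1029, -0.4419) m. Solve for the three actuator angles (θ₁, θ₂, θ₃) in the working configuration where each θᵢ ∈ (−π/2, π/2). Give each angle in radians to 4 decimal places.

θ₁ = 0.5239, θ₂ = -0.2617, θ₃ = 0.7853

φ1=0.0° → target in arm frame (-0.0264, 0.1029)
  A=0.2064, B=-0.4419, C=(l²−L²−A²−y'²−z²)/(2L)=-0.0423
  γ=atan2(-0.4419,0.2064)=-1.1338;  ψ=arccos(-0.0868)=1.6577;  θ1=γ+ψ≈0.5239
φ2=120.0° → target in arm frame (0.1023, -0.0286)
  e−x'=0.0777;  (l²−L²−(e−x')²−y'²−z²)/2L = 0.1894
  γ=atan2(-0.4419,0.0777)=-1.3968;  ψ=arccos(0.4220)=1.1351;  θ2=γ+ψ≈-0.2617
φ3=240.0° → target in arm frame (-0.0759, -0.0743)
  A=0.2559, B=-0.4419, C=(l²−L²−A²−y'²−z²)/(2L)=-0.1315
  √(A²+B²)=0.5107;  θ3 = -1.0459+1.8311 ≈ 0.7853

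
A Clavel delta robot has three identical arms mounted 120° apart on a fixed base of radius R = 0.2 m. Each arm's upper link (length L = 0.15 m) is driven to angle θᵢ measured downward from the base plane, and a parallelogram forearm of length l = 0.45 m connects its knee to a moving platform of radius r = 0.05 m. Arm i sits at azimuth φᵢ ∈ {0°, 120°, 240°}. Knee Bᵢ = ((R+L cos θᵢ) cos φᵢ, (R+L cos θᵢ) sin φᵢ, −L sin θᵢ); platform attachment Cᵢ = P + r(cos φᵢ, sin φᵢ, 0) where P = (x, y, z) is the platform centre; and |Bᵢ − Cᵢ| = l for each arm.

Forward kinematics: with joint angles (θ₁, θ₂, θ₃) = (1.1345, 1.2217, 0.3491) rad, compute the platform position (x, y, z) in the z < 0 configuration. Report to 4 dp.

(-0.0562, -0.1253, -0.4738)

O1 = (0.2134·cos0.0°, 0.2134·sin0.0°, -0.1359) = (0.2134, 0.0000, -0.1359)
O2 = (0.2013·cos120.0°, 0.2013·sin120.0°, -0.1410) = (-0.1007, 0.1743, -0.1410)
φ3=240.0°: virtual centre (-0.1455, -0.2520, -0.0513), radius l
eliminate P² terms by subtracting sphere 1 from 2 and 3
[-0.6281 0.3487 -0.0100]·P = -0.0036;  [-0.7177 -0.5039 0.1693]·P = 0.0233
Cramer: x(z) = -0.0111+0.0952z;  y(z) = -0.0304+0.2003z
into |P−O₁|² = l²: 1.0492z² + 0.2170z + -0.1327 = 0;  Δ = 0.6040;  z = -0.4738 or 0.2670 → z<0 root = -0.4738
x = -0.0562, y = -0.1253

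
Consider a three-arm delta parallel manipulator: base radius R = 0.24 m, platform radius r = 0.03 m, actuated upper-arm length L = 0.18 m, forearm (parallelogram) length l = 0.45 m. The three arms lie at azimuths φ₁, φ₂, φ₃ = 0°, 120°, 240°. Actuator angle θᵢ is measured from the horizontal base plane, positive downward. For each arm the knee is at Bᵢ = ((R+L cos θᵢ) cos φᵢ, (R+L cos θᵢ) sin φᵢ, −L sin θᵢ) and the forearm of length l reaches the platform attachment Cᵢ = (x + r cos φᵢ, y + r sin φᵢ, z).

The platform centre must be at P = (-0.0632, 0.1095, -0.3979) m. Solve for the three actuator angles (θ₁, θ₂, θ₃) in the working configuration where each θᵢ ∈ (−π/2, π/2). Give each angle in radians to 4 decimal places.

θ₁ = 1.0470, θ₂ = 0.1743, θ₃ = 1.0472

arm 1 (φ=0.0°): x'=-0.0632, y'=0.1095
  e−x'=0.2732;  (l²−L²−(e−x')²−y'²−z²)/2L = -0.2079
  γ=atan2(-0.3979,0.2732)=-0.9691;  ψ=arccos(-0.4308)=2.0162;  θ1=γ+ψ≈1.0470
φ2=120.0° → target in arm frame (0.1264, 0.0000)
  e−x'=0.0836;  (l²−L²−(e−x')²−y'²−z²)/2L = 0.0133
  θ2 = atan2(B,A) + arccos(C/0.4066) = 0.1743
rotate P by −φ3: (-0.0632, -0.1095, -0.3979)
  A cos θ + B sin θ = C:  0.2732·cos θ + -0.3979·sin θ = -0.2080
  γ=atan2(-0.3979,0.2732)=-0.9691;  ψ=arccos(-0.4308)=2.0162;  θ3=γ+ψ≈1.0472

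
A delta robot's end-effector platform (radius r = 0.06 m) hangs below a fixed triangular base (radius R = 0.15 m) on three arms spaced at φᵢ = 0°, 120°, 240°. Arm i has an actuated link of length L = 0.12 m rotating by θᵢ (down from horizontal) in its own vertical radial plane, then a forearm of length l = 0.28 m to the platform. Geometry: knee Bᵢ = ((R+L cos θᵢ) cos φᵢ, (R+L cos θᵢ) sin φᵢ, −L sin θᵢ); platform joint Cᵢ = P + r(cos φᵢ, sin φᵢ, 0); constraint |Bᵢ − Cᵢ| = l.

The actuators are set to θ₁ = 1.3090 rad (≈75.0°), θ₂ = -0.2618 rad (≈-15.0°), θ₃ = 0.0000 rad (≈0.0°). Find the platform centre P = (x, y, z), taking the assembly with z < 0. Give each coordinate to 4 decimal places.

(-0.1476, 0.0165, -0.1930)

arm 1 at φ=0.0°: ρ1 = 0.1211;  S1 = (0.1211, 0.0000, -0.1159)
arm 2 at φ=120.0°: ρ2 = 0.2059;  S2 = (-0.1030, 0.1783, 0.0311)
φ3=240.0°: virtual centre (-0.1050, -0.1819, 0.0000), radius l
eliminate P² terms by subtracting sphere 1 from 2 and 3
linear system: -0.4480x+0.3566y = 0.0153−0.2939z; -0.4521x+-0.3637y = 0.0160−0.2318z
Cramer: x(z) = -0.0347+0.5848z;  y(z) = -0.0008-0.0895z
into |P−S₁|² = l²: 1.3500z² + 0.0497z + -0.0407 = 0;  Δ = 0.2222;  z = -0.1930 or 0.1562 → z<0 root = -0.1930
x = -0.1476, y = 0.0165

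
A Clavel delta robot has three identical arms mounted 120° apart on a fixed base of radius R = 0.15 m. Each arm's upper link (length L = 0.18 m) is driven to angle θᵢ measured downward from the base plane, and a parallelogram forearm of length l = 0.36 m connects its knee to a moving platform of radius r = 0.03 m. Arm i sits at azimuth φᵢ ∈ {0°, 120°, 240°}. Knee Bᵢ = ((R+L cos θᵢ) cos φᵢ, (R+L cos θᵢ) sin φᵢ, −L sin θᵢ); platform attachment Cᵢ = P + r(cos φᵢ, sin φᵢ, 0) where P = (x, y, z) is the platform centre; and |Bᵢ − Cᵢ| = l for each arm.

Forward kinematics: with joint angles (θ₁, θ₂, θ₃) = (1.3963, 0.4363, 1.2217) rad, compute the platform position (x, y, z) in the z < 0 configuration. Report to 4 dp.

(-0.1014, 0.1119, -0.4080)

arm 1 at φ=0.0°: e+L cos θ1 = 0.1513;  O1 = (0.1513, 0.0000, -0.1773)
φ2=120.0°: virtual centre (-0.1416, 0.2452, -0.0761), radius l
O3 = (0.1816·cos240.0°, 0.1816·sin240.0°, -0.1691) = (-0.0908, -0.1572, -0.1691)
|O₂|²−|O₁|² = 0.0317;  |O₃|²−|O₁|² = 0.0073
[-0.5856 0.4904 0.2024]·P = 0.0317;  [-0.4841 -0.3145 0.0162]·P = 0.0073
det = 0.4216;  x = -0.0321+0.1699z,  y = 0.0262+-0.2098z
sphere 1 gives Az²+Bz+C=0 with A=1.0729, B=0.2812, C=-0.0639;  B²−4AC=0.3532;  roots -0.4080, 0.1459;  negative root z = -0.4080
x = -0.1014, y = 0.1119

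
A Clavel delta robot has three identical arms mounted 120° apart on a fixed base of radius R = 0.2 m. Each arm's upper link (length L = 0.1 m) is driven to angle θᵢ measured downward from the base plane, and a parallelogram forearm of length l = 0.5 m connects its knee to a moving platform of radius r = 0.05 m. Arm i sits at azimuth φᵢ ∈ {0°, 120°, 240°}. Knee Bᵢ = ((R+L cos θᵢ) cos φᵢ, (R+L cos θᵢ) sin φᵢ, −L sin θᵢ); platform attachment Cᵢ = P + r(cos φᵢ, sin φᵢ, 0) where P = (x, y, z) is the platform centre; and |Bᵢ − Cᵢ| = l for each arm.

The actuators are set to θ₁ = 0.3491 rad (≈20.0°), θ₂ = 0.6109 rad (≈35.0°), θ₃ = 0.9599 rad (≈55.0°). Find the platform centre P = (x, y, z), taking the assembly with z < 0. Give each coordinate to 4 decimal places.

S1 = (0.2440·cos0.0°, 0.2440·sin0.0°, -0.0342) = (0.2440, 0.0000, -0.0342)
φ2=120.0°: virtual centre (-0.1160, 0.2008, -0.0574), radius l
φ3=240.0°: virtual centre (-0.1037, -0.1796, -0.0819), radius l
|S₂|²−|S₁|² = -0.0036;  |S₃|²−|S₁|² = -0.0110
[-0.7198 0.4017 -0.0463]·P = -0.0036;  [-0.6953 -0.3592 -0.0954]·P = -0.0110
Cramer: x(z) = 0.0106-0.1022z;  y(z) = 0.0100-0.0678z
quadratic in z: (1.0150)z²+(0.1147)z+(-0.1943)=0, √Δ=0.8955 → z ∈ {-0.4976, 0.3846}; z = -0.4976 (taking z<0)
x = 0.0615, y = 0.0438

(0.0615, 0.0438, -0.4976)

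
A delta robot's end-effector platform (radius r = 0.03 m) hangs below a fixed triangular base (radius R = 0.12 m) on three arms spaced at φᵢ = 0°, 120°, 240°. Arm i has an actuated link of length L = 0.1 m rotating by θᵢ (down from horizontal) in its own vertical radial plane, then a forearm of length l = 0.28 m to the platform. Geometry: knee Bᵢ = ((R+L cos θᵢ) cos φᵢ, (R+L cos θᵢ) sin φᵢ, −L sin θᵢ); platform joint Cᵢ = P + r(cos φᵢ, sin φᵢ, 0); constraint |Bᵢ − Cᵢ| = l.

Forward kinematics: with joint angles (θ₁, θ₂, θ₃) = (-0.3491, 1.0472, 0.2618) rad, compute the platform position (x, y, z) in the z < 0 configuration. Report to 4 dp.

O1 = (0.1840·cos0.0°, 0.1840·sin0.0°, 0.0342) = (0.1840, 0.0000, 0.0342)
O2 = (0.1400·cos120.0°, 0.1400·sin120.0°, -0.0866) = (-0.0700, 0.1212, -0.0866)
φ3=240.0°: virtual centre (-0.0933, -0.1616, -0.0259), radius l
|O₂|²−|O₁|² = -0.0079;  |O₃|²−|O₁|² = 0.0005
linear system: -0.5079x+0.2425y = -0.0079−-0.2416z; -0.5545x+-0.3232y = 0.0005−-0.1202z
det = 0.2986;  x = 0.0082+-0.3591z,  y = -0.0155+0.2443z
sphere 1 gives Az²+Bz+C=0 with A=1.1886, B=0.0503, C=-0.0461;  B²−4AC=0.2217;  roots -0.2192, 0.1769;  negative root z = -0.2192
x = 0.0869, y = -0.0690

(0.0869, -0.0690, -0.2192)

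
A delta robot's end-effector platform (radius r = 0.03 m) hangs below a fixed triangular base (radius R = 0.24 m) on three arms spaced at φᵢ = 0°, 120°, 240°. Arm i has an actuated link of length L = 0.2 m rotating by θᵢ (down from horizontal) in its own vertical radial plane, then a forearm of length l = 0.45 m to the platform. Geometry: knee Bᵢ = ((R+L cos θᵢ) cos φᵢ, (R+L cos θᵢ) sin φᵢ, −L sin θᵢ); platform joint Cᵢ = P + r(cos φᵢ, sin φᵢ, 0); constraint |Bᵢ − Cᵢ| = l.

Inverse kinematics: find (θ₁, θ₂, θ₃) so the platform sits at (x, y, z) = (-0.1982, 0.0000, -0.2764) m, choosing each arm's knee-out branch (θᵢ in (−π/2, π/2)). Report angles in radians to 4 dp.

rotate P by −φ1: (-0.1982, 0.0000, -0.2764)
  e−x'=0.4082;  (l²−L²−(e−x')²−y'²−z²)/2L = -0.2013
  θ1 = atan2(B,A) + arccos(C/0.4930) = 1.3962
φ2=120.0° → target in arm frame (0.0991, 0.1716)
  A=0.1109, B=-0.2764, C=(l²−L²−A²−y'²−z²)/(2L)=0.1109
  γ=atan2(-0.2764,0.1109)=-1.1892;  ψ=arccos(0.3722)=1.1894;  θ2=γ+ψ≈0.0002
φ3=240.0° → target in arm frame (0.0991, -0.1716)
  e−x'=0.1109;  (l²−L²−(e−x')²−y'²−z²)/2L = 0.1109
  θ3 = atan2(B,A) + arccos(C/0.2978) = 0.0002

θ₁ = 1.3962, θ₂ = 0.0002, θ₃ = 0.0002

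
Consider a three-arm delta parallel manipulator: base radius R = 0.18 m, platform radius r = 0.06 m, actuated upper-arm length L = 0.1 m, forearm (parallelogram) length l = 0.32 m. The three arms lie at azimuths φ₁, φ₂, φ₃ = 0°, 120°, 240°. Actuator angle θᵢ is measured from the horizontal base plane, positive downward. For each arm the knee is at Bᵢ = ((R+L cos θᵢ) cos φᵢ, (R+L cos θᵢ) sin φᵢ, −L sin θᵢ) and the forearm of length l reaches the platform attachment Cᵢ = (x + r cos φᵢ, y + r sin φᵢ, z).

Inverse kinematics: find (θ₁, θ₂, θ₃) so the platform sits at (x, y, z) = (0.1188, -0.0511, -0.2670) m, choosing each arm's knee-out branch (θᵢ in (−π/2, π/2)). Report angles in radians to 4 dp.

θ₁ = -0.3492, θ₂ = 1.2219, θ₃ = 0.6986

rotate P by −φ1: (0.1188, -0.0511, -0.2670)
  A=0.0012, B=-0.2670, C=(l²−L²−A²−y'²−z²)/(2L)=0.0925
  γ=atan2(-0.2670,0.0012)=-1.5663;  ψ=arccos(0.3464)=1.2171;  θ1=γ+ψ≈-0.3492
φ2=120.0° → target in arm frame (-0.1037, -0.0773)
  A=0.2237, B=-0.2670, C=(l²−L²−A²−y'²−z²)/(2L)=-0.1745
  θ2 = atan2(B,A) + arccos(C/0.3483) = 1.2219
φ3=240.0° → target in arm frame (-0.0151, 0.1284)
  A cos θ + B sin θ = C:  0.1351·cos θ + -0.2670·sin θ = -0.0682
  γ=atan2(-0.2670,0.1351)=-1.1022;  ψ=arccos(-0.2280)=1.8009;  θ3=γ+ψ≈0.6986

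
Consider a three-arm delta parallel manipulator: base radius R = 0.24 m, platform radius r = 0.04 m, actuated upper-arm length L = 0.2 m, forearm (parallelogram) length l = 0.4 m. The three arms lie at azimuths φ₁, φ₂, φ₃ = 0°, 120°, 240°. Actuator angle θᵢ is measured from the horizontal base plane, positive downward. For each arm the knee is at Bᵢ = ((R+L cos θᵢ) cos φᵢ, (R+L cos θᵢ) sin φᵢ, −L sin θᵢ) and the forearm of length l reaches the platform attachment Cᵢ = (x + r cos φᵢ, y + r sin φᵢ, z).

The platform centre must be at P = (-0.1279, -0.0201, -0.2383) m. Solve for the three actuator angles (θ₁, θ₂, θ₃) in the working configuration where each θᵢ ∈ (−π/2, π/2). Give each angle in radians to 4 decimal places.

θ₁ = 1.2217, θ₂ = 0.3492, θ₃ = 0.0870

rotate P by −φ1: (-0.1279, -0.0201, -0.2383)
  A=0.3279, B=-0.2383, C=(l²−L²−A²−y'²−z²)/(2L)=-0.1118
  θ1 = atan2(B,A) + arccos(C/0.4053) = 1.2217
rotate P by −φ2: (0.0465, 0.1208, -0.2383)
  A=0.1535, B=-0.2383, C=(l²−L²−A²−y'²−z²)/(2L)=0.0627
  γ=atan2(-0.2383,0.1535)=-0.9987;  ψ=arccos(0.2211)=1.3478;  θ2=γ+ψ≈0.3492
φ3=240.0° → target in arm frame (0.0814, -0.1007)
  e−x'=0.1186;  (l²−L²−(e−x')²−y'²−z²)/2L = 0.0975
  γ=atan2(-0.2383,0.1186)=-1.1089;  ψ=arccos(0.3662)=1.1959;  θ3=γ+ψ≈0.0870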